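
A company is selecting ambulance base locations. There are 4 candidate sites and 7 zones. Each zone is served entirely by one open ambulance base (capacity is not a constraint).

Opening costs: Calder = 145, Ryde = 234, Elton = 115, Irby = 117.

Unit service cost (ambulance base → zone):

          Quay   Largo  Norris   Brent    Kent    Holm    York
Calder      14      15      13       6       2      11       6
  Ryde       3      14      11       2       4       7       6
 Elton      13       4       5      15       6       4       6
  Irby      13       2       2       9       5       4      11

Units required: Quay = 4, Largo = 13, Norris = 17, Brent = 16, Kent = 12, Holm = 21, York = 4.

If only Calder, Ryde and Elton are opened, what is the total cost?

Each zone is assigned to its cheapest site among the open ones.
{Calder, Ryde, Elton}: Quay→Ryde 3·4=12, Largo→Elton 4·13=52, Norris→Elton 5·17=85, Brent→Ryde 2·16=32, Kent→Calder 2·12=24, Holm→Elton 4·21=84, York→Calder 6·4=24. Service 313; fixed 494; total 807.

Total cost: 807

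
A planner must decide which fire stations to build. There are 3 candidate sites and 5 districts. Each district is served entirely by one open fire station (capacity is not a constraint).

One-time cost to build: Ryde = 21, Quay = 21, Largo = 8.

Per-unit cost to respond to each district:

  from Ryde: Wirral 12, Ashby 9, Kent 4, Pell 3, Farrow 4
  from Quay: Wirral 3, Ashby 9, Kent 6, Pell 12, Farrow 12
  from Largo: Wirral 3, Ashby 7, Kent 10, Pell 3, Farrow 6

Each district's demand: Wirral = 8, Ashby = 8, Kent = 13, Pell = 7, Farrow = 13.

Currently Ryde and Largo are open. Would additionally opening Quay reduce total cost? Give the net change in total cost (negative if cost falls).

Current service cost with {Ryde, Largo}: 205.
Adding Quay: each district re-picks its cheapest; new service cost 205, saving 0.
Extra fixed cost: 21. Net change = 21 − 0 = 21.
(Totals: 234 → 255.)

No — net change +21 (cost rises by 21).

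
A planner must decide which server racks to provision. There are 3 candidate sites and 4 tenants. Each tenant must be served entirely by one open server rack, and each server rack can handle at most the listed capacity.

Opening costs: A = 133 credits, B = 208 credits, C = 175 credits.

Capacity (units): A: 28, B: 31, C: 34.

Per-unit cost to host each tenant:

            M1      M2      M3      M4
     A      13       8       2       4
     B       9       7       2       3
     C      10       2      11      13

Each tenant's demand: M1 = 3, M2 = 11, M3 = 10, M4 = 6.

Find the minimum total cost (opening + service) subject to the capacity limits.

Open {B}: M1→B 9·3=27, M2→B 7·11=77, M3→B 2·10=20, M4→B 3·6=18.
Loads: B carries 30/31. Service 142; fixed 208; total 350.
Next best feasible plan costs 404.

Minimum total cost: 350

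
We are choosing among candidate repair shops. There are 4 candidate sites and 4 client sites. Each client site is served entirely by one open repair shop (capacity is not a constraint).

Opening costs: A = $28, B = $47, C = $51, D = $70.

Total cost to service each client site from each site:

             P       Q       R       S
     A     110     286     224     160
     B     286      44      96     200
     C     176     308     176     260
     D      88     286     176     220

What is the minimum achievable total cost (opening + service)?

Minimum total cost: 485

For any fixed open set, each client site goes to its cheapest open site; total = fixed + service.
{A, B}: P→A 110, Q→B 44, R→B 96, S→A 160. Service 410; fixed 75; total 485.
{A, B, D}: service 388 + fixed 145 = 533
{A, B, C}: P→A 110, Q→B 44, R→B 96, S→A 160. Service 410; fixed 126; total 536.
{A, B, C, D}: service 388 + fixed 196 = 584
No other subset beats 485.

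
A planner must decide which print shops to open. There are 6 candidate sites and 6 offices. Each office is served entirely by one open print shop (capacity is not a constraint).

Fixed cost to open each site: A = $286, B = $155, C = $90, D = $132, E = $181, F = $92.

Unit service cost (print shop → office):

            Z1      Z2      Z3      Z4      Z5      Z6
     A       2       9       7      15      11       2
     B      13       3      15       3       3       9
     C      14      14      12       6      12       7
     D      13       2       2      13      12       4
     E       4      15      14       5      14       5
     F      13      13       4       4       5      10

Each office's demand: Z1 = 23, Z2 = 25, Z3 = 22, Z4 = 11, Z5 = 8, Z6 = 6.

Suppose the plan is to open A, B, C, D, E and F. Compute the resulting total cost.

Total cost: 1145

Each office is assigned to its cheapest site among the open ones.
{A, B, C, D, E, F}: Z1→A 2·23=46, Z2→D 2·25=50, Z3→D 2·22=44, Z4→B 3·11=33, Z5→B 3·8=24, Z6→A 2·6=12. Service 209; fixed 936; total 1145.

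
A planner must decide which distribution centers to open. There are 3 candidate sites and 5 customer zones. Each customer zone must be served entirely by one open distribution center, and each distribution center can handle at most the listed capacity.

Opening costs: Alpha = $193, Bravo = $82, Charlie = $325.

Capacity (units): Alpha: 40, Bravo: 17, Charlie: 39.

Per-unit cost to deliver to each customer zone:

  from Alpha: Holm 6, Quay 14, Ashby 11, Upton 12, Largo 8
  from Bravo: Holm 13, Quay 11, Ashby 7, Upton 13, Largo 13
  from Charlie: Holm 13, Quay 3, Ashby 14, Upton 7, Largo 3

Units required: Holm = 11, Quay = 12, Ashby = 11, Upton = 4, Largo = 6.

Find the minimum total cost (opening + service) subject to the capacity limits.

Open {Alpha, Bravo}: Holm→Alpha 6·11=66, Quay→Alpha 14·12=168, Ashby→Bravo 7·11=77, Upton→Alpha 12·4=48, Largo→Alpha 8·6=48.
Loads: Alpha carries 33/40, Bravo carries 11/17. Service 407; fixed 275; total 682.
Next best feasible plan costs 686.

Minimum total cost: 682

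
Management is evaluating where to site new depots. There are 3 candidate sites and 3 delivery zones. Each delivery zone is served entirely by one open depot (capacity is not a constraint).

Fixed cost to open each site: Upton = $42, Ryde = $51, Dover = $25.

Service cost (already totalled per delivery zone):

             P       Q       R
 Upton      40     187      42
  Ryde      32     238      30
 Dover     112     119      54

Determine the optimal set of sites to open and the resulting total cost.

Open Ryde and Dover; minimum total cost 257.

For any fixed open set, each delivery zone goes to its cheapest open site; total = fixed + service.
{Ryde, Dover}: P→Ryde 32, Q→Dover 119, R→Ryde 30. Service 181; fixed 76; total 257.
{Upton, Dover}: service 201 + fixed 67 = 268
{Upton, Ryde, Dover}: P→Ryde 32, Q→Dover 119, R→Ryde 30. Service 181; fixed 118; total 299.
{Dover}: P→Dover 112, Q→Dover 119, R→Dover 54. Service 285; fixed 25; total 310.
No other subset beats 257.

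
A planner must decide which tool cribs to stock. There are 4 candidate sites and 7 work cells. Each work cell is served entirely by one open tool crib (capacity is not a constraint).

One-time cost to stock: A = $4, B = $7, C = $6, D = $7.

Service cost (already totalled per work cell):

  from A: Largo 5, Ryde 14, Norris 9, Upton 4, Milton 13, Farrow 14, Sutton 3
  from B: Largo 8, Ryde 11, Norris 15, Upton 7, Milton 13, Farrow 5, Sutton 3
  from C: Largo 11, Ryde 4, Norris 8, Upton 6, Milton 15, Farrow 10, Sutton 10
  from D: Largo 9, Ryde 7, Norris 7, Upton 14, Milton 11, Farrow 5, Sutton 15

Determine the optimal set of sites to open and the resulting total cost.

Open A and D; minimum total cost 53.

For any fixed open set, each work cell goes to its cheapest open site; total = fixed + service.
{A, D}: Largo→A 5, Ryde→D 7, Norris→D 7, Upton→A 4, Milton→D 11, Farrow→D 5, Sutton→A 3. Service 42; fixed 11; total 53.
{A, C, D}: service 39 + fixed 17 = 56
{A, C}: Largo→A 5, Ryde→C 4, Norris→C 8, Upton→A 4, Milton→A 13, Farrow→C 10, Sutton→A 3. Service 47; fixed 10; total 57.
{A, B, C, D}: service 39 + fixed 24 = 63
(All 15 nonempty subsets were checked; A and D is lowest.)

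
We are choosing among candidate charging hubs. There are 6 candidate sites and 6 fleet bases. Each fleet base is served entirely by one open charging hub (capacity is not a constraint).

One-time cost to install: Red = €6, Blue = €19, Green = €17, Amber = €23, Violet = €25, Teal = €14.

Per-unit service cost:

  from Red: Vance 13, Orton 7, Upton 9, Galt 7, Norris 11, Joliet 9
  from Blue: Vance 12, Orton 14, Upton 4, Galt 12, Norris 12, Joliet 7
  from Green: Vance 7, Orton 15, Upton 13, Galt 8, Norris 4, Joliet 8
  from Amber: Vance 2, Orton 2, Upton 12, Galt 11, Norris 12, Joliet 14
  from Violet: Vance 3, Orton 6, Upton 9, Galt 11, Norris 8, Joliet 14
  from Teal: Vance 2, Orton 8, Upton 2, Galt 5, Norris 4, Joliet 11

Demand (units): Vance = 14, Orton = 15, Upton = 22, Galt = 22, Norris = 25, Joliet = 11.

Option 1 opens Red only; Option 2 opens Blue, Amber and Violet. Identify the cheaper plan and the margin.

Option 1: {Red}: Vance→Red 13·14=182, Orton→Red 7·15=105, Upton→Red 9·22=198, Galt→Red 7·22=154, Norris→Red 11·25=275, Joliet→Red 9·11=99. Service 1013; fixed 6; total 1019.
Option 2: {Blue, Amber, Violet}: Vance→Amber 2·14=28, Orton→Amber 2·15=30, Upton→Blue 4·22=88, Galt→Amber 11·22=242, Norris→Violet 8·25=200, Joliet→Blue 7·11=77. Service 665; fixed 67; total 732.
Difference: |1019 − 732| = 287.

Option 2 is cheaper by 287.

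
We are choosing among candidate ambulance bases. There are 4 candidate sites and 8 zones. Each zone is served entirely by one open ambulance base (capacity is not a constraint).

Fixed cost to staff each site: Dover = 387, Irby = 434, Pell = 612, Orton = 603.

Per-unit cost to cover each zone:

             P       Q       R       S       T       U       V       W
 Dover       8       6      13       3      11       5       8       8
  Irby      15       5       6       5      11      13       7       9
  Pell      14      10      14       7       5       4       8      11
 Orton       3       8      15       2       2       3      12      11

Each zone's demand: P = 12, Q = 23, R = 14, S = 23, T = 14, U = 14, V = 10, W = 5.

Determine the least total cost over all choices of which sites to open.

Minimum total cost: 1216

For any fixed open set, each zone goes to its cheapest open site; total = fixed + service.
{Dover}: P→Dover 8·12=96, Q→Dover 6·23=138, R→Dover 13·14=182, S→Dover 3·23=69, T→Dover 11·14=154, U→Dover 5·14=70, V→Dover 8·10=80, W→Dover 8·5=40. Service 829; fixed 387; total 1216.
{Orton}: service 721 + fixed 603 = 1324
{Irby}: P→Irby 15·12=180, Q→Irby 5·23=115, R→Irby 6·14=84, S→Irby 5·23=115, T→Irby 11·14=154, U→Irby 13·14=182, V→Irby 7·10=70, W→Irby 9·5=45. Service 945; fixed 434; total 1379.
{Dover, Irby, Pell, Orton}: P→Orton 3·12=36, Q→Irby 5·23=115, R→Irby 6·14=84, S→Orton 2·23=46, T→Orton 2·14=28, U→Orton 3·14=42, V→Irby 7·10=70, W→Dover 8·5=40. Service 461; fixed 2036; total 2497.
(All 15 nonempty subsets were checked; Dover only is lowest.)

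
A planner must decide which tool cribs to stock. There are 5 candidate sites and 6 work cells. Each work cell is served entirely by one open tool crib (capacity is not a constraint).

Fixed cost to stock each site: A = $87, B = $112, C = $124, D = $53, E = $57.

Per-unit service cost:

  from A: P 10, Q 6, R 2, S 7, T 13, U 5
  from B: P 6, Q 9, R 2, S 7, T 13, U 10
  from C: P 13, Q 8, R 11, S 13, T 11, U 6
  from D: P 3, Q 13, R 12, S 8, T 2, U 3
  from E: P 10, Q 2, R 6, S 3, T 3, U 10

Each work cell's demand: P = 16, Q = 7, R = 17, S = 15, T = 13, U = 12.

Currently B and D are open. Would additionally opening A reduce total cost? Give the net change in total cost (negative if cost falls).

No — net change +66 (cost rises by 66).

Current service cost with {B, D}: 312.
Adding A: each work cell re-picks its cheapest; new service cost 291, saving 21.
Extra fixed cost: 87. Net change = 87 − 21 = 66.
(Totals: 477 → 543.)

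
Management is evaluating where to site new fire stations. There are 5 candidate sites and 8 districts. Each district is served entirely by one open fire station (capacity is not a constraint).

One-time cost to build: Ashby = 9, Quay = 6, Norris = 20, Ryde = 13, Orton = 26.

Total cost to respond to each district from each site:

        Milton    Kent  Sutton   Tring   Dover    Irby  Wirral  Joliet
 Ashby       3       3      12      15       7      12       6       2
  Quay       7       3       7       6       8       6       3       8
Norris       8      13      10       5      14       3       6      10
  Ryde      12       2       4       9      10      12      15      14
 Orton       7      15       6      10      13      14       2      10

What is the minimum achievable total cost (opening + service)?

For any fixed open set, each district goes to its cheapest open site; total = fixed + service.
{Ashby, Quay}: Milton→Ashby 3, Kent→Ashby 3, Sutton→Quay 7, Tring→Quay 6, Dover→Ashby 7, Irby→Quay 6, Wirral→Quay 3, Joliet→Ashby 2. Service 37; fixed 15; total 52.
{Quay}: service 48 + fixed 6 = 54
{Ashby, Quay, Ryde}: service 33 + fixed 28 = 61
{Ashby, Quay, Norris, Ryde, Orton}: service 28 + fixed 74 = 102
No other subset beats 52.

Minimum total cost: 52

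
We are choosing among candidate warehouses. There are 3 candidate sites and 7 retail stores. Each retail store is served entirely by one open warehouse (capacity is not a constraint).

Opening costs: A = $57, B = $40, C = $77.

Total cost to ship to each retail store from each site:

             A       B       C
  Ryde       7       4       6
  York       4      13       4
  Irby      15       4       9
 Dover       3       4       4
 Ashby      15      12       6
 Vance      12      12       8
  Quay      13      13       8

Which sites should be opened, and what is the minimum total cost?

Open B only; minimum total cost 102.

For any fixed open set, each retail store goes to its cheapest open site; total = fixed + service.
{B}: Ryde→B 4, York→B 13, Irby→B 4, Dover→B 4, Ashby→B 12, Vance→B 12, Quay→B 13. Service 62; fixed 40; total 102.
{C}: service 45 + fixed 77 = 122
{A}: Ryde→A 7, York→A 4, Irby→A 15, Dover→A 3, Ashby→A 15, Vance→A 12, Quay→A 13. Service 69; fixed 57; total 126.
{A, B, C}: service 37 + fixed 174 = 211
No other subset beats 102.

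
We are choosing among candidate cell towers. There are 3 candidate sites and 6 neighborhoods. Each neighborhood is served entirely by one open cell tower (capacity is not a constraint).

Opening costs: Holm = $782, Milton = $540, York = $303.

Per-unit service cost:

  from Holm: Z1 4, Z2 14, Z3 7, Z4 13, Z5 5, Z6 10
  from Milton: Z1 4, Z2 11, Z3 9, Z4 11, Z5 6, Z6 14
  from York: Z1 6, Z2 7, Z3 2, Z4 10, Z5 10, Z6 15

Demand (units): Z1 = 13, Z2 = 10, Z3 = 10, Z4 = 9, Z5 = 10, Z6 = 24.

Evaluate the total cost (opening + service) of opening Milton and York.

Total cost: 1471

Each neighborhood is assigned to its cheapest site among the open ones.
{Milton, York}: Z1→Milton 4·13=52, Z2→York 7·10=70, Z3→York 2·10=20, Z4→York 10·9=90, Z5→Milton 6·10=60, Z6→Milton 14·24=336. Service 628; fixed 843; total 1471.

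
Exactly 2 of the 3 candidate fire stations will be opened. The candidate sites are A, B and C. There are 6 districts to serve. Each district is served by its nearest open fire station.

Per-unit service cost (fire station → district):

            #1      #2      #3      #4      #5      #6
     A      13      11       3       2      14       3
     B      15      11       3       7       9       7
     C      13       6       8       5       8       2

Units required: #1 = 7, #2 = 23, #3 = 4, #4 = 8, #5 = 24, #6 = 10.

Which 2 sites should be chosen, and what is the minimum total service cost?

Choose A and C; total service cost 469.

With exactly 2 open, each district uses its cheapest among the chosen.
{A, C}: #1→A 13·7=91, #2→C 6·23=138, #3→A 3·4=12, #4→A 2·8=16, #5→C 8·24=192, #6→C 2·10=20. Service cost 469.
{B, C}: service cost 493
{A, B}: service cost 618
Among all 3 size-2 choices, {A, C} is lowest.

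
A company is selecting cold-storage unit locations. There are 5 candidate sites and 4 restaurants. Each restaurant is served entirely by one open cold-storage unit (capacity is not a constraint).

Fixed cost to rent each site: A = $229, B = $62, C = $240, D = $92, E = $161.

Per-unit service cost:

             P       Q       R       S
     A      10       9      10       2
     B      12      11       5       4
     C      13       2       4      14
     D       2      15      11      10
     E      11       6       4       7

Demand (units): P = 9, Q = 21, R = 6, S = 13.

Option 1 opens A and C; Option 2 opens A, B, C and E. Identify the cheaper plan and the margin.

Option 1: {A, C}: P→A 10·9=90, Q→C 2·21=42, R→C 4·6=24, S→A 2·13=26. Service 182; fixed 469; total 651.
Option 2: {A, B, C, E}: P→A 10·9=90, Q→C 2·21=42, R→C 4·6=24, S→A 2·13=26. Service 182; fixed 692; total 874.
Difference: |651 − 874| = 223.

Option 1 is cheaper by 223.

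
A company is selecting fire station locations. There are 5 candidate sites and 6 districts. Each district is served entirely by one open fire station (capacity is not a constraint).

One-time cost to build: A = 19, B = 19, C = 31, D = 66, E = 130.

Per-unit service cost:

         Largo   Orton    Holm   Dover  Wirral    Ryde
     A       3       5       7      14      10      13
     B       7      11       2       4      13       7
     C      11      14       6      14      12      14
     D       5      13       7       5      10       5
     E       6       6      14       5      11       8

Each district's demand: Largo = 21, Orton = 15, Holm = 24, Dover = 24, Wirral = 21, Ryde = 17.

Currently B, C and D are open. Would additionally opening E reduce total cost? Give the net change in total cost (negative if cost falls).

No — net change +55 (cost rises by 55).

Current service cost with {B, C, D}: 709.
Adding E: each district re-picks its cheapest; new service cost 634, saving 75.
Extra fixed cost: 130. Net change = 130 − 75 = 55.
(Totals: 825 → 880.)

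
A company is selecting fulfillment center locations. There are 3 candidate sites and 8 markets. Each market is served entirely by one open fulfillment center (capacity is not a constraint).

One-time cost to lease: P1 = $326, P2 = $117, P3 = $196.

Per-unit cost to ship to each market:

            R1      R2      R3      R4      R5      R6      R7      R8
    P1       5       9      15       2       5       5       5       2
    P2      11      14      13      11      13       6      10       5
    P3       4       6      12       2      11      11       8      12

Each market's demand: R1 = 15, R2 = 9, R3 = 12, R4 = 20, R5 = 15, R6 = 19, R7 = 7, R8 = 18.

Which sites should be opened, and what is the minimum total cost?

For any fixed open set, each market goes to its cheapest open site; total = fixed + service.
{P1}: R1→P1 5·15=75, R2→P1 9·9=81, R3→P1 15·12=180, R4→P1 2·20=40, R5→P1 5·15=75, R6→P1 5·19=95, R7→P1 5·7=35, R8→P1 2·18=36. Service 617; fixed 326; total 943.
{P1, P2}: service 593 + fixed 443 = 1036
{P2, P3}: service 723 + fixed 313 = 1036
{P1, P2, P3}: service 539 + fixed 639 = 1178
No other subset beats 943.

Open P1 only; minimum total cost 943.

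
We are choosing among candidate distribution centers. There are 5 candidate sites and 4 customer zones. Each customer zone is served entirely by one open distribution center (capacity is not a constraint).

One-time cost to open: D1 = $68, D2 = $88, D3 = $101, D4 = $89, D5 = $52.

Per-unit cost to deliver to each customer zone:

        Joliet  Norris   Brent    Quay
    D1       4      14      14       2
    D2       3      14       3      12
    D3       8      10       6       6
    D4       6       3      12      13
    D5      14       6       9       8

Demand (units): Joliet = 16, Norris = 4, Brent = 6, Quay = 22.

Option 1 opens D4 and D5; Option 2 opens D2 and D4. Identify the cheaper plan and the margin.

Option 1 is cheaper by 40.

Option 1: {D4, D5}: Joliet→D4 6·16=96, Norris→D4 3·4=12, Brent→D5 9·6=54, Quay→D5 8·22=176. Service 338; fixed 141; total 479.
Option 2: {D2, D4}: Joliet→D2 3·16=48, Norris→D4 3·4=12, Brent→D2 3·6=18, Quay→D2 12·22=264. Service 342; fixed 177; total 519.
Difference: |479 − 519| = 40.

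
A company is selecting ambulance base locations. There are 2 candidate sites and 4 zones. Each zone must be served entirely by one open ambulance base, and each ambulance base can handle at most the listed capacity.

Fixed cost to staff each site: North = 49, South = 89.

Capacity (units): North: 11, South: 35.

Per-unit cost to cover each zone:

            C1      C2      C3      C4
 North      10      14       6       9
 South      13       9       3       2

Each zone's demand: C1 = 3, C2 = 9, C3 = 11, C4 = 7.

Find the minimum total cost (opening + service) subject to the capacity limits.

Minimum total cost: 256

Open {South}: C1→South 13·3=39, C2→South 9·9=81, C3→South 3·11=33, C4→South 2·7=14.
Loads: South carries 30/35. Service 167; fixed 89; total 256.
Next best feasible plan costs 296.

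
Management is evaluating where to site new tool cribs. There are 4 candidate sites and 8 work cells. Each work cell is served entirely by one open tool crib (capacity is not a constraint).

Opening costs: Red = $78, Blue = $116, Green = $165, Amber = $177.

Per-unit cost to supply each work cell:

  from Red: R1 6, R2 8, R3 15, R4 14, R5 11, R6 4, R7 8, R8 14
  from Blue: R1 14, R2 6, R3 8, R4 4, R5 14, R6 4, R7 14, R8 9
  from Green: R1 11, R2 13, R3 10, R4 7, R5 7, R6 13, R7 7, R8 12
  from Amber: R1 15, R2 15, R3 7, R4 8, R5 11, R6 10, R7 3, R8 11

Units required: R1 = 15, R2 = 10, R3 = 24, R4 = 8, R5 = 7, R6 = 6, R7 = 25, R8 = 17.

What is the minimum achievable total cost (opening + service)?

Minimum total cost: 1020

For any fixed open set, each work cell goes to its cheapest open site; total = fixed + service.
{Red, Amber}: R1→Red 6·15=90, R2→Red 8·10=80, R3→Amber 7·24=168, R4→Amber 8·8=64, R5→Red 11·7=77, R6→Red 4·6=24, R7→Amber 3·25=75, R8→Amber 11·17=187. Service 765; fixed 255; total 1020.
{Red, Blue}: service 828 + fixed 194 = 1022
{Red, Blue, Amber}: service 679 + fixed 371 = 1050
{Red, Blue, Green, Amber}: R1→Red 6·15=90, R2→Blue 6·10=60, R3→Amber 7·24=168, R4→Blue 4·8=32, R5→Green 7·7=49, R6→Red 4·6=24, R7→Amber 3·25=75, R8→Blue 9·17=153. Service 651; fixed 536; total 1187.
No other subset beats 1020.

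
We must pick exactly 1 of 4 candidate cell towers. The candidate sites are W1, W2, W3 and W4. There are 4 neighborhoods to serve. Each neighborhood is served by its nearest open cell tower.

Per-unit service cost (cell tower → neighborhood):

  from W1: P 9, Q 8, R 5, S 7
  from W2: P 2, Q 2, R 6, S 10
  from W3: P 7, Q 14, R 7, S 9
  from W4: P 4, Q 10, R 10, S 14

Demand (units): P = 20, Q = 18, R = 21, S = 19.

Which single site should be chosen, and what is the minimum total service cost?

With exactly 1 open, each neighborhood uses its cheapest among the chosen.
{W2}: P→W2 2·20=40, Q→W2 2·18=36, R→W2 6·21=126, S→W2 10·19=190. Service cost 392.
{W1}: service cost 562
{W3}: service cost 710
Among all 4 size-1 choices, {W2} is lowest.

Choose W2 only; total service cost 392.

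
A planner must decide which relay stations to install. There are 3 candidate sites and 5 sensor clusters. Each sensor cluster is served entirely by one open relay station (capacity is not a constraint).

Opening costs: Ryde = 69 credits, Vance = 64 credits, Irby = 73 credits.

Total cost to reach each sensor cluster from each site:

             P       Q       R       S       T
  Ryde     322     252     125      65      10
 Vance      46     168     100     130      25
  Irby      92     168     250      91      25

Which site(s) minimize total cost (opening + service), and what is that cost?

Open Ryde and Vance; minimum total cost 522.

For any fixed open set, each sensor cluster goes to its cheapest open site; total = fixed + service.
{Ryde, Vance}: P→Vance 46, Q→Vance 168, R→Vance 100, S→Ryde 65, T→Ryde 10. Service 389; fixed 133; total 522.
{Vance}: service 469 + fixed 64 = 533
{Vance, Irby}: service 430 + fixed 137 = 567
{Ryde, Vance, Irby}: service 389 + fixed 206 = 595
No other subset beats 522.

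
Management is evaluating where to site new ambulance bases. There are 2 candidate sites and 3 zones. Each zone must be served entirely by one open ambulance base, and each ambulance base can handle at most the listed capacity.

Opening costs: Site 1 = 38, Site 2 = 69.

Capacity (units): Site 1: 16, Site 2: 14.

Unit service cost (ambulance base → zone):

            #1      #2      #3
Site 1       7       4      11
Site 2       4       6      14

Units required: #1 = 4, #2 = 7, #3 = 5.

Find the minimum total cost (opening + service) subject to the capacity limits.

Open {Site 1}: #1→Site 1 7·4=28, #2→Site 1 4·7=28, #3→Site 1 11·5=55.
Loads: Site 1 carries 16/16. Service 111; fixed 38; total 149.
Next best feasible plan costs 206.

Minimum total cost: 149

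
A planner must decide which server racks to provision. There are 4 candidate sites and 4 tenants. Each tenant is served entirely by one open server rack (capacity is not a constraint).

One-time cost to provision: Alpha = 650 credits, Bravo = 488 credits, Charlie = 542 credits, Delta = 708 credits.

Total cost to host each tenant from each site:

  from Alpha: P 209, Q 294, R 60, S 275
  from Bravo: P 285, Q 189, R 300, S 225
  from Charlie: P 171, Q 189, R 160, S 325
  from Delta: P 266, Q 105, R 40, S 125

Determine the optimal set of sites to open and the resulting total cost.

For any fixed open set, each tenant goes to its cheapest open site; total = fixed + service.
{Delta}: P→Delta 266, Q→Delta 105, R→Delta 40, S→Delta 125. Service 536; fixed 708; total 1244.
{Charlie}: service 845 + fixed 542 = 1387
{Bravo}: service 999 + fixed 488 = 1487
{Alpha, Bravo, Charlie, Delta}: P→Charlie 171, Q→Delta 105, R→Delta 40, S→Delta 125. Service 441; fixed 2388; total 2829.
No other subset beats 1244.

Open Delta only; minimum total cost 1244.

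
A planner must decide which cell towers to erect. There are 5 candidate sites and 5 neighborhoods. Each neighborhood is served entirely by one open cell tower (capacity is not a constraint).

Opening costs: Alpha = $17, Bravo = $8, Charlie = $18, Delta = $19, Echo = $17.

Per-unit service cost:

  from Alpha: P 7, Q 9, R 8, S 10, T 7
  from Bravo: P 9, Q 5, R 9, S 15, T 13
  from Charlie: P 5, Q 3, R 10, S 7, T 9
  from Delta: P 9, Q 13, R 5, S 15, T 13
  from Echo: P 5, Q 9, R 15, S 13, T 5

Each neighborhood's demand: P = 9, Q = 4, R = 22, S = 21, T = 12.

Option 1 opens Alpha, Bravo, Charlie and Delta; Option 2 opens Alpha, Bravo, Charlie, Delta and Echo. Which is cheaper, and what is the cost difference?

Option 2 is cheaper by 7.

Option 1: {Alpha, Bravo, Charlie, Delta}: P→Charlie 5·9=45, Q→Charlie 3·4=12, R→Delta 5·22=110, S→Charlie 7·21=147, T→Alpha 7·12=84. Service 398; fixed 62; total 460.
Option 2: {Alpha, Bravo, Charlie, Delta, Echo}: P→Charlie 5·9=45, Q→Charlie 3·4=12, R→Delta 5·22=110, S→Charlie 7·21=147, T→Echo 5·12=60. Service 374; fixed 79; total 453.
Difference: |460 − 453| = 7.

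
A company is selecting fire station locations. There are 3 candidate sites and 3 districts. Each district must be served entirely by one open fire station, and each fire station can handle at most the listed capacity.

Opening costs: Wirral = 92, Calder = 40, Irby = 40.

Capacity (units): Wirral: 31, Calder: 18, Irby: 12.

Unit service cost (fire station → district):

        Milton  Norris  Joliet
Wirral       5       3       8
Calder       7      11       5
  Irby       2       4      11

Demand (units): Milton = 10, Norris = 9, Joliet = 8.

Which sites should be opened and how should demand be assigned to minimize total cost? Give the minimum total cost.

Minimum total cost: 226

Open {Calder, Irby}: Milton→Calder 7·10=70, Norris→Irby 4·9=36, Joliet→Calder 5·8=40.
Loads: Calder carries 18/18, Irby carries 9/12. Service 146; fixed 80; total 226.
Next best feasible plan costs 233.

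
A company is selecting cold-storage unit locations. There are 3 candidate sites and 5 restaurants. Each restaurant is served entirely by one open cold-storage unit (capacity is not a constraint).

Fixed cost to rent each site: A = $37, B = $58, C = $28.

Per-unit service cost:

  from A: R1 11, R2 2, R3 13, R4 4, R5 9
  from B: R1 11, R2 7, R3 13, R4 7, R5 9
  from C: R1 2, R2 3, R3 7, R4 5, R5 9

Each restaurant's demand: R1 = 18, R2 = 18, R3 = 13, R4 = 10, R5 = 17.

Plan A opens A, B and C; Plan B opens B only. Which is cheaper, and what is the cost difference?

Plan A is cheaper by 295.

Plan A: {A, B, C}: R1→C 2·18=36, R2→A 2·18=36, R3→C 7·13=91, R4→A 4·10=40, R5→A 9·17=153. Service 356; fixed 123; total 479.
Plan B: {B}: R1→B 11·18=198, R2→B 7·18=126, R3→B 13·13=169, R4→B 7·10=70, R5→B 9·17=153. Service 716; fixed 58; total 774.
Difference: |479 − 774| = 295.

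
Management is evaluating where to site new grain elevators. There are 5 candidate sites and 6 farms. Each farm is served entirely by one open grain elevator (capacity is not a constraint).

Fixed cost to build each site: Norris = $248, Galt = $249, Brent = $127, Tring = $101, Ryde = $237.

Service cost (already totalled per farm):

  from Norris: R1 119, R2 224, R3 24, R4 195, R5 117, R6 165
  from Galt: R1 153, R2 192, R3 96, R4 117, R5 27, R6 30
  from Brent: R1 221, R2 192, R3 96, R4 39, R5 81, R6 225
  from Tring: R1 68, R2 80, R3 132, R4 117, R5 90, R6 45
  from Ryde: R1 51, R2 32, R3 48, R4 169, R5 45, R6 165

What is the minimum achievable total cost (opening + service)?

Minimum total cost: 633

For any fixed open set, each farm goes to its cheapest open site; total = fixed + service.
{Tring}: R1→Tring 68, R2→Tring 80, R3→Tring 132, R4→Tring 117, R5→Tring 90, R6→Tring 45. Service 532; fixed 101; total 633.
{Brent, Tring}: service 409 + fixed 228 = 637
{Tring, Ryde}: R1→Ryde 51, R2→Ryde 32, R3→Ryde 48, R4→Tring 117, R5→Ryde 45, R6→Tring 45. Service 338; fixed 338; total 676.
{Norris, Galt, Brent, Tring, Ryde}: service 203 + fixed 962 = 1165
No other subset beats 633.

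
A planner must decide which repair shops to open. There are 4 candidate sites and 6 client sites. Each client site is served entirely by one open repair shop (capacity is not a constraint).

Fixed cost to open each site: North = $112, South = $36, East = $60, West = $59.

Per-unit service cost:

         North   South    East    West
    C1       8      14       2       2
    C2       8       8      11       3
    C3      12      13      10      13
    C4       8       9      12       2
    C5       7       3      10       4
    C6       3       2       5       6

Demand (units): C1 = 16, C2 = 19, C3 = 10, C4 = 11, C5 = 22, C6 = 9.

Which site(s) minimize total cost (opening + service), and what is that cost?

For any fixed open set, each client site goes to its cheapest open site; total = fixed + service.
{South, West}: C1→West 2·16=32, C2→West 3·19=57, C3→South 13·10=130, C4→West 2·11=22, C5→South 3·22=66, C6→South 2·9=18. Service 325; fixed 95; total 420.
{West}: C1→West 2·16=32, C2→West 3·19=57, C3→West 13·10=130, C4→West 2·11=22, C5→West 4·22=88, C6→West 6·9=54. Service 383; fixed 59; total 442.
{South, East, West}: service 295 + fixed 155 = 450
{North, South, East, West}: service 295 + fixed 267 = 562
(All 15 nonempty subsets were checked; South and West is lowest.)

Open South and West; minimum total cost 420.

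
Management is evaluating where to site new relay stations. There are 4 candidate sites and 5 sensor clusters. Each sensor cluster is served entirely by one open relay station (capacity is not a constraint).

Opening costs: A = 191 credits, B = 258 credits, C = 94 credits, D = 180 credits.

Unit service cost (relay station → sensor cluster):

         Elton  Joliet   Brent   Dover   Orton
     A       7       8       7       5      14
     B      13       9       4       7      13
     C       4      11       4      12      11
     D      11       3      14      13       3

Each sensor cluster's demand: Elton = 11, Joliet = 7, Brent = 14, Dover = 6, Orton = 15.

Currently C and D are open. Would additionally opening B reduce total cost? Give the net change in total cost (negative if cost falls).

No — net change +228 (cost rises by 228).

Current service cost with {C, D}: 238.
Adding B: each sensor cluster re-picks its cheapest; new service cost 208, saving 30.
Extra fixed cost: 258. Net change = 258 − 30 = 228.
(Totals: 512 → 740.)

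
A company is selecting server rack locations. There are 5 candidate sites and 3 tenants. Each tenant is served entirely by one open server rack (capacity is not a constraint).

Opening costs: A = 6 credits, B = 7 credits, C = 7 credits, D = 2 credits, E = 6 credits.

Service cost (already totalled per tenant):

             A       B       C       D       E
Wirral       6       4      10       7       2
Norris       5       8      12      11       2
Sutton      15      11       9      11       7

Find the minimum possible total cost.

Minimum total cost: 17

For any fixed open set, each tenant goes to its cheapest open site; total = fixed + service.
{E}: Wirral→E 2, Norris→E 2, Sutton→E 7. Service 11; fixed 6; total 17.
{D, E}: Wirral→E 2, Norris→E 2, Sutton→E 7. Service 11; fixed 8; total 19.
{A, E}: service 11 + fixed 12 = 23
{A, B, C, D, E}: service 11 + fixed 28 = 39
No other subset beats 17.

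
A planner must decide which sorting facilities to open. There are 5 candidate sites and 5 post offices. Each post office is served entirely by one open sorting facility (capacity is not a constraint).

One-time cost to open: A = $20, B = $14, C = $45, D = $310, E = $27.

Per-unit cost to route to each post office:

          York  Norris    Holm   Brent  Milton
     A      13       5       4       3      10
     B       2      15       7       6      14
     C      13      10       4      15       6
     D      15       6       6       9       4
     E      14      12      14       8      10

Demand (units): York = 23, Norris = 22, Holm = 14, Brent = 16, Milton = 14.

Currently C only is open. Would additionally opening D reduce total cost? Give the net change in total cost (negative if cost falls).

Current service cost with {C}: 899.
Adding D: each post office re-picks its cheapest; new service cost 687, saving 212.
Extra fixed cost: 310. Net change = 310 − 212 = 98.
(Totals: 944 → 1042.)

No — net change +98 (cost rises by 98).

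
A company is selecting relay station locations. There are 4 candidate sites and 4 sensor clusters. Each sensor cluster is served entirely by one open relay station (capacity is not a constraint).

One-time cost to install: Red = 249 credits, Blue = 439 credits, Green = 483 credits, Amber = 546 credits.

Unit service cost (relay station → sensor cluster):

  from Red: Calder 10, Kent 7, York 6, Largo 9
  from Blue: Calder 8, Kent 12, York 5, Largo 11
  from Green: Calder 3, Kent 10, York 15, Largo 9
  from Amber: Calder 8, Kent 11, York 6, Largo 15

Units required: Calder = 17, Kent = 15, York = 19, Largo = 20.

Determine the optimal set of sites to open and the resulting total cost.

Open Red only; minimum total cost 818.

For any fixed open set, each sensor cluster goes to its cheapest open site; total = fixed + service.
{Red}: Calder→Red 10·17=170, Kent→Red 7·15=105, York→Red 6·19=114, Largo→Red 9·20=180. Service 569; fixed 249; total 818.
{Blue}: service 631 + fixed 439 = 1070
{Green}: Calder→Green 3·17=51, Kent→Green 10·15=150, York→Green 15·19=285, Largo→Green 9·20=180. Service 666; fixed 483; total 1149.
{Red, Blue, Green, Amber}: service 431 + fixed 1717 = 2148
No other subset beats 818.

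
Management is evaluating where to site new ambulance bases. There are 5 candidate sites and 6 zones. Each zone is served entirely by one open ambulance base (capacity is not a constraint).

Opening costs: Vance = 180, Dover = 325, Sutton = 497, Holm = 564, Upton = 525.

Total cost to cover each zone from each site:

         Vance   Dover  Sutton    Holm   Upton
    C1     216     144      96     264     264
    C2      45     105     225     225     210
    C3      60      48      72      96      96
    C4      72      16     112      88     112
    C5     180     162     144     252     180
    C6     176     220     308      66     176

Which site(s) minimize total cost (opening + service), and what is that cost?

Open Vance only; minimum total cost 929.

For any fixed open set, each zone goes to its cheapest open site; total = fixed + service.
{Vance}: C1→Vance 216, C2→Vance 45, C3→Vance 60, C4→Vance 72, C5→Vance 180, C6→Vance 176. Service 749; fixed 180; total 929.
{Dover}: service 695 + fixed 325 = 1020
{Vance, Dover}: C1→Dover 144, C2→Vance 45, C3→Dover 48, C4→Dover 16, C5→Dover 162, C6→Vance 176. Service 591; fixed 505; total 1096.
{Vance, Dover, Sutton, Holm, Upton}: C1→Sutton 96, C2→Vance 45, C3→Dover 48, C4→Dover 16, C5→Sutton 144, C6→Holm 66. Service 415; fixed 2091; total 2506.
No other subset beats 929.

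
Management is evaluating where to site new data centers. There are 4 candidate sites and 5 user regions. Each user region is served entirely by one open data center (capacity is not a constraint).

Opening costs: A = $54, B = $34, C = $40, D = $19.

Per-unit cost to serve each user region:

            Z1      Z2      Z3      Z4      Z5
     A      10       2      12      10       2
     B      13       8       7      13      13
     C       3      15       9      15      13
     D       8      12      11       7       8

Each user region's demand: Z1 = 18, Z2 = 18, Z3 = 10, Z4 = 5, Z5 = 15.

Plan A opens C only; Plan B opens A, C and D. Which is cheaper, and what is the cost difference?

Plan B is cheaper by 366.

Plan A: {C}: Z1→C 3·18=54, Z2→C 15·18=270, Z3→C 9·10=90, Z4→C 15·5=75, Z5→C 13·15=195. Service 684; fixed 40; total 724.
Plan B: {A, C, D}: Z1→C 3·18=54, Z2→A 2·18=36, Z3→C 9·10=90, Z4→D 7·5=35, Z5→A 2·15=30. Service 245; fixed 113; total 358.
Difference: |724 − 358| = 366.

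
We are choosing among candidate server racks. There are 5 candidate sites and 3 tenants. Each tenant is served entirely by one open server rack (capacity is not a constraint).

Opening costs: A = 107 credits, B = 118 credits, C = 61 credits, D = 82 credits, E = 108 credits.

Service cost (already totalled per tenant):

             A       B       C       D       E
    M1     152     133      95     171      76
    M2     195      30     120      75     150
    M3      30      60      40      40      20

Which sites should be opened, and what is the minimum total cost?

For any fixed open set, each tenant goes to its cheapest open site; total = fixed + service.
{C}: M1→C 95, M2→C 120, M3→C 40. Service 255; fixed 61; total 316.
{B}: M1→B 133, M2→B 30, M3→B 60. Service 223; fixed 118; total 341.
{B, C}: service 165 + fixed 179 = 344
{A, B, C, D, E}: service 126 + fixed 476 = 602
No other subset beats 316.

Open C only; minimum total cost 316.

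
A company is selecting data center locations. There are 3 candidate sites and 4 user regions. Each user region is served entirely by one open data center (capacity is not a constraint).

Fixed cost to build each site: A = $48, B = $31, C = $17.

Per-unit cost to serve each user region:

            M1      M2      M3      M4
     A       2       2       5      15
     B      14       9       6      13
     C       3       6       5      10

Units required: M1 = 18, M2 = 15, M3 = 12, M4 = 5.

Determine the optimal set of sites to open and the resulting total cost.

Open A and C; minimum total cost 241.

For any fixed open set, each user region goes to its cheapest open site; total = fixed + service.
{A, C}: M1→A 2·18=36, M2→A 2·15=30, M3→A 5·12=60, M4→C 10·5=50. Service 176; fixed 65; total 241.
{A}: service 201 + fixed 48 = 249
{A, B}: service 191 + fixed 79 = 270
{A, B, C}: M1→A 2·18=36, M2→A 2·15=30, M3→A 5·12=60, M4→C 10·5=50. Service 176; fixed 96; total 272.
No other subset beats 241.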